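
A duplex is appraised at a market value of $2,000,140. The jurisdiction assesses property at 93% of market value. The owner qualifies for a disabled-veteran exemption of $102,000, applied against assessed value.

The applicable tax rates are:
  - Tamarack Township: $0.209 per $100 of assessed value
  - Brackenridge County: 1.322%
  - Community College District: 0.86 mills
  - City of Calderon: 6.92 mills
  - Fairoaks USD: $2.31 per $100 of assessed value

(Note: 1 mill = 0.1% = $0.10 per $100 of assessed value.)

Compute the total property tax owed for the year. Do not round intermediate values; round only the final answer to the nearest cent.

$81,208.03

Assessed value = $2,000,140 × 0.93 = $1,860,130.2
Taxable value = $1,860,130.2 − $102,000 = $1,758,130.2
Tamarack Township: $1,758,130.2 × 0.00209 = $3,674.492118
Brackenridge County: $1,758,130.2 × 0.01322 = $23,242.481244
Community College District: $1,758,130.2 × 0.00086 = $1,511.991972
City of Calderon: $1,758,130.2 × 0.00692 = $12,166.260984
Fairoaks USD: $1,758,130.2 × 0.0231 = $40,612.80762
Total = $81,208.033938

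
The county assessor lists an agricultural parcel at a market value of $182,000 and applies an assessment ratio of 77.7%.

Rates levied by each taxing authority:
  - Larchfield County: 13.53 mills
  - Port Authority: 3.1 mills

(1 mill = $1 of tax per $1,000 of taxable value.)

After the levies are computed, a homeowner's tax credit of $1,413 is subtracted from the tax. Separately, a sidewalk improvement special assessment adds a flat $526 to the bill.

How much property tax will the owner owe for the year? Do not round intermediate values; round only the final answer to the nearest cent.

Assessed value = $182,000 × 0.777 = $141,414
Larchfield County: $141,414 × 0.01353 = $1,913.33142
Port Authority: $141,414 × 0.0031 = $438.3834
Levies subtotal = $2,351.71482
After credit = $2,351.71482 − $1,413 = $938.71482
Total = $938.71482 + $526 = $1,464.71482

$1,464.71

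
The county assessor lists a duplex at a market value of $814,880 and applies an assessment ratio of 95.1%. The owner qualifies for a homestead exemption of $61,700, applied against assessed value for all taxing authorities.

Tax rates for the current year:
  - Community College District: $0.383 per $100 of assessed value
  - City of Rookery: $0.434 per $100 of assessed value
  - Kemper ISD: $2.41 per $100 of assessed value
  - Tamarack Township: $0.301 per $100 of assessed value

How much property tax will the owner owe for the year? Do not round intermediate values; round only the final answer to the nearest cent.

$25,163.49

Assessed value = $814,880 × 0.951 = $774,950.88
Taxable value = $774,950.88 − $61,700 = $713,250.88
Community College District: $713,250.88 × 0.00383 = $2,731.7508704
City of Rookery: $713,250.88 × 0.00434 = $3,095.5088192
Kemper ISD: $713,250.88 × 0.0241 = $17,189.346208
Tamarack Township: $713,250.88 × 0.00301 = $2,146.8851488
Total = $2,731.7508704 + $3,095.5088192 + $17,189.346208 + $2,146.8851488 = $25,163.4910464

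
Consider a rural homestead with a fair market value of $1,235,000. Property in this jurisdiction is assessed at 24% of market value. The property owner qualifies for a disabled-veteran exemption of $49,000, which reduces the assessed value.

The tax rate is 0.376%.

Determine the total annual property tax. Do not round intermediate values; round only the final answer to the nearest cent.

$930.22

Assessed value = $1,235,000 × 0.24 = $296,400
Taxable value = $296,400 − $49,000 = $247,400
Tax = $247,400 × 0.00376 = $930.224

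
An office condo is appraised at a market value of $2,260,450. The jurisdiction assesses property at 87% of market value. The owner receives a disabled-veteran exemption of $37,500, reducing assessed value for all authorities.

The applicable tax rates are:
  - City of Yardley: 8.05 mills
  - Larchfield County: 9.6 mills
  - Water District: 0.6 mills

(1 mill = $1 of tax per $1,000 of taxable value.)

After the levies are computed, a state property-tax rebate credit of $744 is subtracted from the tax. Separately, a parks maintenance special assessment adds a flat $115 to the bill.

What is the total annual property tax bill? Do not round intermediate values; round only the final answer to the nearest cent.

Assessed value = $2,260,450 × 0.87 = $1,966,591.5
Taxable value = $1,966,591.5 − $37,500 = $1,929,091.5
City of Yardley: $1,929,091.5 × 0.00805 = $15,529.186575
Larchfield County: $1,929,091.5 × 0.0096 = $18,519.2784
Water District: $1,929,091.5 × 0.0006 = $1,157.4549
Levies subtotal = $35,205.919875
After credit = $35,205.919875 − $744 = $34,461.919875
Total = $34,461.919875 + $115 = $34,576.919875

$34,576.92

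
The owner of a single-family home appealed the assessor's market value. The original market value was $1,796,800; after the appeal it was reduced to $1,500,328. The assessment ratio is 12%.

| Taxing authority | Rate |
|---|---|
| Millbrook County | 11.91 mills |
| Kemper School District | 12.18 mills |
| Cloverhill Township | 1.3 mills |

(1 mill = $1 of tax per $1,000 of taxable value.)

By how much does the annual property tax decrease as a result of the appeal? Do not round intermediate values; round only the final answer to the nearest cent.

$903.29

Old assessed value = $1,796,800 × 0.12 = $215,616
New assessed value = $1,500,328 × 0.12 = $180,039.36
Combined rate = 0.01191 + 0.01218 + 0.0013 = 0.02539
Old tax = $215,616 × 0.02539 = $5,474.49024
New tax = $180,039.36 × 0.02539 = $4,571.1993504
Reduction = $5,474.49024 − $4,571.1993504 = $903.2908896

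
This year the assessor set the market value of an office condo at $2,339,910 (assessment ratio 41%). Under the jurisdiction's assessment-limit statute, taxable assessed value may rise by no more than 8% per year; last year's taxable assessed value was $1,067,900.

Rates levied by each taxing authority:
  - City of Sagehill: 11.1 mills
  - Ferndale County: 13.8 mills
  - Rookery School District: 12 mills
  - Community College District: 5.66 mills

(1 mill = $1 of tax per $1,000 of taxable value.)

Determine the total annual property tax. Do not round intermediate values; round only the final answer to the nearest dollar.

Uncapped assessed value = $2,339,910 × 0.41 = $959,363.1
Cap limit = $1,067,900 × 1.08 = $1,153,332
Taxable assessed value = min($959,363.1, $1,153,332) = $959,363.1 (cap does not bind)
City of Sagehill: $959,363.1 × 0.0111 = $10,648.93041
Ferndale County: $959,363.1 × 0.0138 = $13,239.21078
Rookery School District: $959,363.1 × 0.012 = $11,512.3572
Community College District: $959,363.1 × 0.00566 = $5,429.995146
Total = $40,830.493536

$40,830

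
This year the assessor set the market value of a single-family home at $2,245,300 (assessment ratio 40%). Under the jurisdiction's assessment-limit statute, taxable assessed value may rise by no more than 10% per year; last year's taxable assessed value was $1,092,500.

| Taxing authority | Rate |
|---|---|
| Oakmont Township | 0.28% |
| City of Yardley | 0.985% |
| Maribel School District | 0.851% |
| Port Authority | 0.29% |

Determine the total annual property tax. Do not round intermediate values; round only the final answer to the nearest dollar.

$21,609

Uncapped assessed value = $2,245,300 × 0.4 = $898,120
Cap limit = $1,092,500 × 1.1 = $1,201,750
Taxable assessed value = min($898,120, $1,201,750) = $898,120 (cap does not bind)
Oakmont Township: $898,120 × 0.0028 = $2,514.736
City of Yardley: $898,120 × 0.00985 = $8,846.482
Maribel School District: $898,120 × 0.00851 = $7,643.0012
Port Authority: $898,120 × 0.0029 = $2,604.548
Total = $21,608.7672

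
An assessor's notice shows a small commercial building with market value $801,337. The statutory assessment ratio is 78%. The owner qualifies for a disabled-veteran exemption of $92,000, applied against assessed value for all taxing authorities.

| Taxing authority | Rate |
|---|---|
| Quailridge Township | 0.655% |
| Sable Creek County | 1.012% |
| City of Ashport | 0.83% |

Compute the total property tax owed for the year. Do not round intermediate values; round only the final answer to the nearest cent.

Assessed value = $801,337 × 0.78 = $625,042.86
Taxable value = $625,042.86 − $92,000 = $533,042.86
Quailridge Township: $533,042.86 × 0.00655 = $3,491.430733
Sable Creek County: $533,042.86 × 0.01012 = $5,394.3937432
City of Ashport: $533,042.86 × 0.0083 = $4,424.255738
Total = $3,491.430733 + $5,394.3937432 + $4,424.255738 = $13,310.0802142

$13,310.08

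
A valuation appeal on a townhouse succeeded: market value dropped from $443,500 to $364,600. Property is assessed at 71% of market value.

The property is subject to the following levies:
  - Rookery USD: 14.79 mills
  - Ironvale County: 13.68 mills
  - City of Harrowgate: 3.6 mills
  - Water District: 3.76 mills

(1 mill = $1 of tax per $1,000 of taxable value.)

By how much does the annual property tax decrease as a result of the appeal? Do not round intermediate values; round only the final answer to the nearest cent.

$2,007.16

Old assessed value = $443,500 × 0.71 = $314,885
New assessed value = $364,600 × 0.71 = $258,866
Combined rate = 0.01479 + 0.01368 + 0.0036 + 0.00376 = 0.03583
Old tax = $314,885 × 0.03583 = $11,282.32955
New tax = $258,866 × 0.03583 = $9,275.16878
Reduction = $11,282.32955 − $9,275.16878 = $2,007.16077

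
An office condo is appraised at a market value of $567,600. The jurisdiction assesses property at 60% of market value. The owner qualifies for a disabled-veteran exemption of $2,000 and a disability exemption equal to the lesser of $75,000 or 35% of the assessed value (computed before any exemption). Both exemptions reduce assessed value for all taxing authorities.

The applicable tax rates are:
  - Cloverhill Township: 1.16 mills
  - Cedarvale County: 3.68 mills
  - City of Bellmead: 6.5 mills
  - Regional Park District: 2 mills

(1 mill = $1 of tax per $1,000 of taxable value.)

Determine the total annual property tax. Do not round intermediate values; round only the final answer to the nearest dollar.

$3,516

Assessed value = $567,600 × 0.6 = $340,560
Disability exemption = min($75,000, 35% × $340,560) = min($75,000, $119,196) = $75,000 (dollar cap binds)
Taxable value = $340,560 − $2,000 − $75,000 = $263,560
Cloverhill Township: $263,560 × 0.00116 = $305.7296
Cedarvale County: $263,560 × 0.00368 = $969.9008
City of Bellmead: $263,560 × 0.0065 = $1,713.14
Regional Park District: $263,560 × 0.002 = $527.12
Total = $3,515.8904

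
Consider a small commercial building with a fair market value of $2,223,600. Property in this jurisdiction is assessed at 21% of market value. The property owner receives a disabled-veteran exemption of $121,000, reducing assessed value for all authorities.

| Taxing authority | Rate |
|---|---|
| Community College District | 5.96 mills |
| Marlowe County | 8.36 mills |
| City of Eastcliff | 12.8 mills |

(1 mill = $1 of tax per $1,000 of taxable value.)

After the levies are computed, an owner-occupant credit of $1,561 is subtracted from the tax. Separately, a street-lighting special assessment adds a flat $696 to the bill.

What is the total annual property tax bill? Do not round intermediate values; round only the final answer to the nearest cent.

$8,517.33

Assessed value = $2,223,600 × 0.21 = $466,956
Taxable value = $466,956 − $121,000 = $345,956
Community College District: $345,956 × 0.00596 = $2,061.89776
Marlowe County: $345,956 × 0.00836 = $2,892.19216
City of Eastcliff: $345,956 × 0.0128 = $4,428.2368
Levies subtotal = $9,382.32672
After credit = $9,382.32672 − $1,561 = $7,821.32672
Total = $7,821.32672 + $696 = $8,517.32672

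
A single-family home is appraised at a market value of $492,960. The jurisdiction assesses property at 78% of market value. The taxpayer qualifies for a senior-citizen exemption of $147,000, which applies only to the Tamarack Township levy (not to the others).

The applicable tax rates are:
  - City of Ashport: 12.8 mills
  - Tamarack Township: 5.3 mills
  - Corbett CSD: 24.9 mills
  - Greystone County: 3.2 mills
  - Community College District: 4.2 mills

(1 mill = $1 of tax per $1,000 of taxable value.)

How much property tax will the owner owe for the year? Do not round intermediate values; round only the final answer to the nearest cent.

$18,600.14

Assessed value = $492,960 × 0.78 = $384,508.8
City of Ashport: $384,508.8 × 0.0128 = $4,921.71264
Tamarack Township: ($384,508.8 − $147,000) × 0.0053 = $237,508.8 × 0.0053 = $1,258.79664
Corbett CSD: $384,508.8 × 0.0249 = $9,574.26912
Greystone County: $384,508.8 × 0.0032 = $1,230.42816
Community College District: $384,508.8 × 0.0042 = $1,614.93696
Total = $18,600.14352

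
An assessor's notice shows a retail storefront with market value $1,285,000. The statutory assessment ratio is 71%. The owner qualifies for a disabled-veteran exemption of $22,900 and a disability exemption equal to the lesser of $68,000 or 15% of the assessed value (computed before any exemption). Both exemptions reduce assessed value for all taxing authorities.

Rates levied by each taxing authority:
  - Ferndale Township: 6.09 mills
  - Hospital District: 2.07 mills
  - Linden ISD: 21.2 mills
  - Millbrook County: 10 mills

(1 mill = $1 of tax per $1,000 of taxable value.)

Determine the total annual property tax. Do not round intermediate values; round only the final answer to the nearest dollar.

$32,332

Assessed value = $1,285,000 × 0.71 = $912,350
Disability exemption = min($68,000, 15% × $912,350) = min($68,000, $136,852.5) = $68,000 (dollar cap binds)
Taxable value = $912,350 − $22,900 − $68,000 = $821,450
Ferndale Township: $821,450 × 0.00609 = $5,002.6305
Hospital District: $821,450 × 0.00207 = $1,700.4015
Linden ISD: $821,450 × 0.0212 = $17,414.74
Millbrook County: $821,450 × 0.01 = $8,214.5
Total = $32,332.272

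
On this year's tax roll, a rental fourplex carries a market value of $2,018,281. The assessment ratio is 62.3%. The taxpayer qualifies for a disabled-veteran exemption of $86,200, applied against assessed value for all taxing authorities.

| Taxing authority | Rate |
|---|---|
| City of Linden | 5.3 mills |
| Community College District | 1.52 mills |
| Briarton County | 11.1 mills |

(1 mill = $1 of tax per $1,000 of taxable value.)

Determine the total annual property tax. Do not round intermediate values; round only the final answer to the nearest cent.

Assessed value = $2,018,281 × 0.623 = $1,257,389.063
Taxable value = $1,257,389.063 − $86,200 = $1,171,189.063
City of Linden: $1,171,189.063 × 0.0053 = $6,207.3020339
Community College District: $1,171,189.063 × 0.00152 = $1,780.20737576
Briarton County: $1,171,189.063 × 0.0111 = $13,000.1985993
Total = $6,207.3020339 + $1,780.20737576 + $13,000.1985993 = $20,987.70800896

$20,987.71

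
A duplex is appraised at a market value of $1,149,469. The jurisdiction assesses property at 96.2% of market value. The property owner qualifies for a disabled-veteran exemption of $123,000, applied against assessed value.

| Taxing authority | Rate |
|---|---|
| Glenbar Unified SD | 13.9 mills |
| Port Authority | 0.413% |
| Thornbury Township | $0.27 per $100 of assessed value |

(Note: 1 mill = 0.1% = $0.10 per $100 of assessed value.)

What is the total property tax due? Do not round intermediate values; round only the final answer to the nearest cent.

$20,373.22

Assessed value = $1,149,469 × 0.962 = $1,105,789.178
Taxable value = $1,105,789.178 − $123,000 = $982,789.178
Glenbar Unified SD: $982,789.178 × 0.0139 = $13,660.7695742
Port Authority: $982,789.178 × 0.00413 = $4,058.91930514
Thornbury Township: $982,789.178 × 0.0027 = $2,653.5307806
Total = $20,373.21965994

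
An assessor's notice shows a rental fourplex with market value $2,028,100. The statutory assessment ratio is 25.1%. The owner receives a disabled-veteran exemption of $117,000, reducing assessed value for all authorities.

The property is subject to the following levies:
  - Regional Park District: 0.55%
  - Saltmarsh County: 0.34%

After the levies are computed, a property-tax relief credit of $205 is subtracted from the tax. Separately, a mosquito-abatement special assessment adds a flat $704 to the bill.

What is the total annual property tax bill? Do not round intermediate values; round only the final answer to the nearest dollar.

Assessed value = $2,028,100 × 0.251 = $509,053.1
Taxable value = $509,053.1 − $117,000 = $392,053.1
Regional Park District: $392,053.1 × 0.0055 = $2,156.29205
Saltmarsh County: $392,053.1 × 0.0034 = $1,332.98054
Levies subtotal = $3,489.27259
After credit = $3,489.27259 − $205 = $3,284.27259
Total = $3,284.27259 + $704 = $3,988.27259

$3,988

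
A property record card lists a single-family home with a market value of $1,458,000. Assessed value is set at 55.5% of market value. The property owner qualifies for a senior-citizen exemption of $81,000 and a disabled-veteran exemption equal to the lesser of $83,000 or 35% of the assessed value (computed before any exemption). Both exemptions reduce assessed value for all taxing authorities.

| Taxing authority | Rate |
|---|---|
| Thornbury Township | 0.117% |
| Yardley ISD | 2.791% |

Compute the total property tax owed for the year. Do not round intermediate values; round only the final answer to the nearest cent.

Assessed value = $1,458,000 × 0.555 = $809,190
Disabled-veteran exemption = min($83,000, 35% × $809,190) = min($83,000, $283,216.5) = $83,000 (dollar cap binds)
Taxable value = $809,190 − $81,000 − $83,000 = $645,190
Thornbury Township: $645,190 × 0.00117 = $754.8723
Yardley ISD: $645,190 × 0.02791 = $18,007.2529
Total = $18,762.1252

$18,762.13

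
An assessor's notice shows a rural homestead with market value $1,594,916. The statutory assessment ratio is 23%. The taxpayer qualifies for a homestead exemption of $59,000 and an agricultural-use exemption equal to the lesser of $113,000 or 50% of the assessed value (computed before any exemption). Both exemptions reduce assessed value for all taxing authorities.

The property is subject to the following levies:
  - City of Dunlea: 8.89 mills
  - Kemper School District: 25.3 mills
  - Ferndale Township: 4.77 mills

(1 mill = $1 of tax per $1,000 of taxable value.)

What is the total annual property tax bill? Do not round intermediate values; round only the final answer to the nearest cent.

Assessed value = $1,594,916 × 0.23 = $366,830.68
Agricultural-use exemption = min($113,000, 50% × $366,830.68) = min($113,000, $183,415.34) = $113,000 (dollar cap binds)
Taxable value = $366,830.68 − $59,000 − $113,000 = $194,830.68
City of Dunlea: $194,830.68 × 0.00889 = $1,732.0447452
Kemper School District: $194,830.68 × 0.0253 = $4,929.216204
Ferndale Township: $194,830.68 × 0.00477 = $929.3423436
Total = $7,590.6032928

$7,590.60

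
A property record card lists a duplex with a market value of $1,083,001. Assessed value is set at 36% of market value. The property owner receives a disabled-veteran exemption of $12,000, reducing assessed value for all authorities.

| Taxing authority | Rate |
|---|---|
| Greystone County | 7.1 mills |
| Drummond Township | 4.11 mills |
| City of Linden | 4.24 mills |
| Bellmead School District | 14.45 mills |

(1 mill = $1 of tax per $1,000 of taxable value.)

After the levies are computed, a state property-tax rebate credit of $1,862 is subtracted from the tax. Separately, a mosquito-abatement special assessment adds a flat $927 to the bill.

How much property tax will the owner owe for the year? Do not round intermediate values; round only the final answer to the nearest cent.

$10,363.62

Assessed value = $1,083,001 × 0.36 = $389,880.36
Taxable value = $389,880.36 − $12,000 = $377,880.36
Greystone County: $377,880.36 × 0.0071 = $2,682.950556
Drummond Township: $377,880.36 × 0.00411 = $1,553.0882796
City of Linden: $377,880.36 × 0.00424 = $1,602.2127264
Bellmead School District: $377,880.36 × 0.01445 = $5,460.371202
Levies subtotal = $11,298.622764
After credit = $11,298.622764 − $1,862 = $9,436.622764
Total = $9,436.622764 + $927 = $10,363.622764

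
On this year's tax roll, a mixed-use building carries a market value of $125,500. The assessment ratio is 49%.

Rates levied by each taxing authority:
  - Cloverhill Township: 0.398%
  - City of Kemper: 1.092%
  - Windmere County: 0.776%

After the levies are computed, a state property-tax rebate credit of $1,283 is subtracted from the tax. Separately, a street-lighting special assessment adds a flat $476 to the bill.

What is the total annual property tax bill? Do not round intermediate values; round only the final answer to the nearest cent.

$586.48

Assessed value = $125,500 × 0.49 = $61,495
Cloverhill Township: $61,495 × 0.00398 = $244.7501
City of Kemper: $61,495 × 0.01092 = $671.5254
Windmere County: $61,495 × 0.00776 = $477.2012
Levies subtotal = $1,393.4767
After credit = $1,393.4767 − $1,283 = $110.4767
Total = $110.4767 + $476 = $586.4767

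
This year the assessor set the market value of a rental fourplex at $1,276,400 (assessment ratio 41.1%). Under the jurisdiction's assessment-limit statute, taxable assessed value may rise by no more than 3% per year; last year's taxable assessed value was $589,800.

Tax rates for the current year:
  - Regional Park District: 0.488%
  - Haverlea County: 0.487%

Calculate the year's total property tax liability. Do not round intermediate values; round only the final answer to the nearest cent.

$5,114.85

Uncapped assessed value = $1,276,400 × 0.411 = $524,600.4
Cap limit = $589,800 × 1.03 = $607,494
Taxable assessed value = min($524,600.4, $607,494) = $524,600.4 (cap does not bind)
Regional Park District: $524,600.4 × 0.00488 = $2,560.049952
Haverlea County: $524,600.4 × 0.00487 = $2,554.803948
Total = $5,114.8539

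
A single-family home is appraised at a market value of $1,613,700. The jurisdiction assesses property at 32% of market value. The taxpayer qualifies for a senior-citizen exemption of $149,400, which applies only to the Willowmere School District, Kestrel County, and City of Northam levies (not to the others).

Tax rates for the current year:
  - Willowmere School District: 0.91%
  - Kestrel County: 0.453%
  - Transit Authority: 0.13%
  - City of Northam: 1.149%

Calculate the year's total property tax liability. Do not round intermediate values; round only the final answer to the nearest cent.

$9,889.94

Assessed value = $1,613,700 × 0.32 = $516,384
Willowmere School District: ($516,384 − $149,400) × 0.0091 = $366,984 × 0.0091 = $3,339.5544
Kestrel County: ($516,384 − $149,400) × 0.00453 = $366,984 × 0.00453 = $1,662.43752
Transit Authority: $516,384 × 0.0013 = $671.2992
City of Northam: ($516,384 − $149,400) × 0.01149 = $366,984 × 0.01149 = $4,216.64616
Total = $9,889.93728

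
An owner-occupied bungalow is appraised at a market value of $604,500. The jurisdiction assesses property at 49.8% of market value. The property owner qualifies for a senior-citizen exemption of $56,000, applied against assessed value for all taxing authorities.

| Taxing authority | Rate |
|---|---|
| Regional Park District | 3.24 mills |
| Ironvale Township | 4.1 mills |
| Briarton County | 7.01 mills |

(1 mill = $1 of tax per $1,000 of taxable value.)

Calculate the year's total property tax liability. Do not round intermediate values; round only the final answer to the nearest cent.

Assessed value = $604,500 × 0.498 = $301,041
Taxable value = $301,041 − $56,000 = $245,041
Regional Park District: $245,041 × 0.00324 = $793.93284
Ironvale Township: $245,041 × 0.0041 = $1,004.6681
Briarton County: $245,041 × 0.00701 = $1,717.73741
Total = $793.93284 + $1,004.6681 + $1,717.73741 = $3,516.33835

$3,516.34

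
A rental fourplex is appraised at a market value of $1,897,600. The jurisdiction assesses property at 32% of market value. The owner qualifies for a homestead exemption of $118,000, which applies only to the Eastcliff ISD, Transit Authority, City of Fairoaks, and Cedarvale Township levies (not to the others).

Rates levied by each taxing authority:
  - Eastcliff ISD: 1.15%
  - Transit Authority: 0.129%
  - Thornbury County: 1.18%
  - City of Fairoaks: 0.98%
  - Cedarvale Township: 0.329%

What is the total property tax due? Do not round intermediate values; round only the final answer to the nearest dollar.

Assessed value = $1,897,600 × 0.32 = $607,232
Eastcliff ISD: ($607,232 − $118,000) × 0.0115 = $489,232 × 0.0115 = $5,626.168
Transit Authority: ($607,232 − $118,000) × 0.00129 = $489,232 × 0.00129 = $631.10928
Thornbury County: $607,232 × 0.0118 = $7,165.3376
City of Fairoaks: ($607,232 − $118,000) × 0.0098 = $489,232 × 0.0098 = $4,794.4736
Cedarvale Township: ($607,232 − $118,000) × 0.00329 = $489,232 × 0.00329 = $1,609.57328
Total = $19,826.66176

$19,827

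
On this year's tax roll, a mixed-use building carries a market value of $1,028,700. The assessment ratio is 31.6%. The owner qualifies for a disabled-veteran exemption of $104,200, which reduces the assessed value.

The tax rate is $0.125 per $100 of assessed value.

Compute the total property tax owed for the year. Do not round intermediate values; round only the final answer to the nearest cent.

Assessed value = $1,028,700 × 0.316 = $325,069.2
Taxable value = $325,069.2 − $104,200 = $220,869.2
Tax = $220,869.2 × 0.00125 = $276.0865

$276.09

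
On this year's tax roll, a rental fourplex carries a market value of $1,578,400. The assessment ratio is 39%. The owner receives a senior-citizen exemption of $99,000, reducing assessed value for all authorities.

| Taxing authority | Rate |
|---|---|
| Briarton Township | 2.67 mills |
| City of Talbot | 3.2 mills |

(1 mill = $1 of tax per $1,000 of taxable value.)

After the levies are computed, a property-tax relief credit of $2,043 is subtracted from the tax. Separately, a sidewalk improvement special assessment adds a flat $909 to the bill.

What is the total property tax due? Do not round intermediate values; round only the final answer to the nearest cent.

Assessed value = $1,578,400 × 0.39 = $615,576
Taxable value = $615,576 − $99,000 = $516,576
Briarton Township: $516,576 × 0.00267 = $1,379.25792
City of Talbot: $516,576 × 0.0032 = $1,653.0432
Levies subtotal = $3,032.30112
After credit = $3,032.30112 − $2,043 = $989.30112
Total = $989.30112 + $909 = $1,898.30112

$1,898.30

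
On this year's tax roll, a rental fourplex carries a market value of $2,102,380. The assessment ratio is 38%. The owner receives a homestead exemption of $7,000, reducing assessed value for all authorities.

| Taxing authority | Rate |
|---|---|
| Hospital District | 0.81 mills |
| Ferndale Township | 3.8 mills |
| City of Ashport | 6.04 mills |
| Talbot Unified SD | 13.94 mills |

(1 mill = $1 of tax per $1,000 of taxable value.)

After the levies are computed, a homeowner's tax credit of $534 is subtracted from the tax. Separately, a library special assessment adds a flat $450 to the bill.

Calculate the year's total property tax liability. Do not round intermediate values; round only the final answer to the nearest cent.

Assessed value = $2,102,380 × 0.38 = $798,904.4
Taxable value = $798,904.4 − $7,000 = $791,904.4
Hospital District: $791,904.4 × 0.00081 = $641.442564
Ferndale Township: $791,904.4 × 0.0038 = $3,009.23672
City of Ashport: $791,904.4 × 0.00604 = $4,783.102576
Talbot Unified SD: $791,904.4 × 0.01394 = $11,039.147336
Levies subtotal = $19,472.929196
After credit = $19,472.929196 − $534 = $18,938.929196
Total = $18,938.929196 + $450 = $19,388.929196

$19,388.93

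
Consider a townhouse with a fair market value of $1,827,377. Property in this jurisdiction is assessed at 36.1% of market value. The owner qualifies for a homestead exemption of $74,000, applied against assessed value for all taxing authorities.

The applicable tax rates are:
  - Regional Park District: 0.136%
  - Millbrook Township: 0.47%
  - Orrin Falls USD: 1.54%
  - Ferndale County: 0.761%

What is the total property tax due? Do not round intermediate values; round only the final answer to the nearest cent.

Assessed value = $1,827,377 × 0.361 = $659,683.097
Taxable value = $659,683.097 − $74,000 = $585,683.097
Regional Park District: $585,683.097 × 0.00136 = $796.52901192
Millbrook Township: $585,683.097 × 0.0047 = $2,752.7105559
Orrin Falls USD: $585,683.097 × 0.0154 = $9,019.5196938
Ferndale County: $585,683.097 × 0.00761 = $4,457.04836817
Total = $796.52901192 + $2,752.7105559 + $9,019.5196938 + $4,457.04836817 = $17,025.80762979

$17,025.81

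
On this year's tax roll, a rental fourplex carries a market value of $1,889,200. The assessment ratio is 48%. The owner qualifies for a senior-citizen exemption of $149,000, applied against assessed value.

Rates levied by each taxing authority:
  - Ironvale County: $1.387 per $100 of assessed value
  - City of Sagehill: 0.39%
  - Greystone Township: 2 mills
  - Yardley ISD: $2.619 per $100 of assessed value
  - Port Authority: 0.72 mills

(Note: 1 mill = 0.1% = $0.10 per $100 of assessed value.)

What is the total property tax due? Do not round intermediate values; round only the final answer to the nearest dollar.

Assessed value = $1,889,200 × 0.48 = $906,816
Taxable value = $906,816 − $149,000 = $757,816
Ironvale County: $757,816 × 0.01387 = $10,510.90792
City of Sagehill: $757,816 × 0.0039 = $2,955.4824
Greystone Township: $757,816 × 0.002 = $1,515.632
Yardley ISD: $757,816 × 0.02619 = $19,847.20104
Port Authority: $757,816 × 0.00072 = $545.62752
Total = $35,374.85088

$35,375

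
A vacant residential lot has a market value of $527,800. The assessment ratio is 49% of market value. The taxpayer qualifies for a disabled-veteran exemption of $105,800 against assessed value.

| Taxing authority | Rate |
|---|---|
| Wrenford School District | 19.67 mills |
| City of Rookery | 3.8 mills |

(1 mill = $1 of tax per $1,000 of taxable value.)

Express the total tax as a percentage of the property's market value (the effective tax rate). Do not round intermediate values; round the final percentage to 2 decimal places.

Assessed value = $527,800 × 0.49 = $258,622
Taxable value = $258,622 − $105,800 = $152,822
Wrenford School District: $152,822 × 0.01967 = $3,006.00874
City of Rookery: $152,822 × 0.0038 = $580.7236
Total tax = $3,586.73234
Effective rate = $3,586.73234 ÷ $527,800 = 0.68% of market value

0.68%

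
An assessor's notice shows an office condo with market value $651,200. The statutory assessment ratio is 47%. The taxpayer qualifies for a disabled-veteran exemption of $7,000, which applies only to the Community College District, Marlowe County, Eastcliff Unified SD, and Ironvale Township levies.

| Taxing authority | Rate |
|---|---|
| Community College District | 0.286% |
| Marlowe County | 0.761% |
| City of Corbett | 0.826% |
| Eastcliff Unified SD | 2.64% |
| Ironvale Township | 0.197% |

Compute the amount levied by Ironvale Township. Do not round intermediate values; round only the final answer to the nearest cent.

Assessed value = $651,200 × 0.47 = $306,064
Ironvale Township taxable value = $306,064 − $7,000 = $299,064
Ironvale Township levy = $299,064 × 0.00197 = $589.15608

$589.16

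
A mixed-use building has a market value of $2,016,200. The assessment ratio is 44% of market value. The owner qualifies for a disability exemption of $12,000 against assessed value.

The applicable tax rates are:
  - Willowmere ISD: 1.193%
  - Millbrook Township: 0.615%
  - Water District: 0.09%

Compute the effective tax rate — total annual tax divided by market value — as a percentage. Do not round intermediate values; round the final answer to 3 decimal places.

Assessed value = $2,016,200 × 0.44 = $887,128
Taxable value = $887,128 − $12,000 = $875,128
Willowmere ISD: $875,128 × 0.01193 = $10,440.27704
Millbrook Township: $875,128 × 0.00615 = $5,382.0372
Water District: $875,128 × 0.0009 = $787.6152
Total tax = $16,609.92944
Effective rate = $16,609.92944 ÷ $2,016,200 = 0.824% of market value

0.824%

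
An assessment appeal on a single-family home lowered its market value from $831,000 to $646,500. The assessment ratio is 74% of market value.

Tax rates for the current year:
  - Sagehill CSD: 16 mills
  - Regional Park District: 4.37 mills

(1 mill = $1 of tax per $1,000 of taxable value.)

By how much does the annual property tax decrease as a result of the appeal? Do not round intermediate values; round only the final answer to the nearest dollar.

$2,781

Old assessed value = $831,000 × 0.74 = $614,940
New assessed value = $646,500 × 0.74 = $478,410
Combined rate = 0.016 + 0.00437 = 0.02037
Old tax = $614,940 × 0.02037 = $12,526.3278
New tax = $478,410 × 0.02037 = $9,745.2117
Reduction = $12,526.3278 − $9,745.2117 = $2,781.1161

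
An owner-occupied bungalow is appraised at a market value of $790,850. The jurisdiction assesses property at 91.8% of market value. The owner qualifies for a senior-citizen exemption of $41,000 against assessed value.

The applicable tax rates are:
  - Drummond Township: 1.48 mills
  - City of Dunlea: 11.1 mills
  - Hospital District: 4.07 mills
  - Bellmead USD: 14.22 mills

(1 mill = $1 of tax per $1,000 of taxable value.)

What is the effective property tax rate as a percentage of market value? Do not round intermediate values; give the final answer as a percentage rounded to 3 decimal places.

2.674%

Assessed value = $790,850 × 0.918 = $726,000.3
Taxable value = $726,000.3 − $41,000 = $685,000.3
Drummond Township: $685,000.3 × 0.00148 = $1,013.800444
City of Dunlea: $685,000.3 × 0.0111 = $7,603.50333
Hospital District: $685,000.3 × 0.00407 = $2,787.951221
Bellmead USD: $685,000.3 × 0.01422 = $9,740.704266
Total tax = $21,145.959261
Effective rate = $21,145.959261 ÷ $790,850 = 2.674% of market value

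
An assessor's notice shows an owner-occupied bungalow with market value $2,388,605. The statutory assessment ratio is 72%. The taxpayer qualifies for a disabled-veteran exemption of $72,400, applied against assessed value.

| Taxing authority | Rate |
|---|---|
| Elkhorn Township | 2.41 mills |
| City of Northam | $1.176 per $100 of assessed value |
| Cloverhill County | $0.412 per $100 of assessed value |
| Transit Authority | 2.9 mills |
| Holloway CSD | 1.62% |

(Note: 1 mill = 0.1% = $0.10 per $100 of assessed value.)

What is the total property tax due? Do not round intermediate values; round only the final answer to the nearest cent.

$61,596.12

Assessed value = $2,388,605 × 0.72 = $1,719,795.6
Taxable value = $1,719,795.6 − $72,400 = $1,647,395.6
Elkhorn Township: $1,647,395.6 × 0.00241 = $3,970.223396
City of Northam: $1,647,395.6 × 0.01176 = $19,373.372256
Cloverhill County: $1,647,395.6 × 0.00412 = $6,787.269872
Transit Authority: $1,647,395.6 × 0.0029 = $4,777.44724
Holloway CSD: $1,647,395.6 × 0.0162 = $26,687.80872
Total = $61,596.121484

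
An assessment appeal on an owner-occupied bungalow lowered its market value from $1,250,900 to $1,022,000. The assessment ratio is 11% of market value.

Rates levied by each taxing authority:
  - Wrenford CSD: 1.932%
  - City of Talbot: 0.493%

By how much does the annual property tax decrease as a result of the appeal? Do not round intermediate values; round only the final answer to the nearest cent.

$610.59

Old assessed value = $1,250,900 × 0.11 = $137,599
New assessed value = $1,022,000 × 0.11 = $112,420
Combined rate = 0.01932 + 0.00493 = 0.02425
Old tax = $137,599 × 0.02425 = $3,336.77575
New tax = $112,420 × 0.02425 = $2,726.185
Reduction = $3,336.77575 − $2,726.185 = $610.59075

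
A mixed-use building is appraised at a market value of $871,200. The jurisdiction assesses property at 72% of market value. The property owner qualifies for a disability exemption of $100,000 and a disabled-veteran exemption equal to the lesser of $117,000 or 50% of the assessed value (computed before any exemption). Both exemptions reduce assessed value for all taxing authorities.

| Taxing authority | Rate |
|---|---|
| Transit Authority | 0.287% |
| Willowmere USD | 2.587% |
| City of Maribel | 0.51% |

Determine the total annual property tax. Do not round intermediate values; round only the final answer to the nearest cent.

$13,883.33

Assessed value = $871,200 × 0.72 = $627,264
Disabled-veteran exemption = min($117,000, 50% × $627,264) = min($117,000, $313,632) = $117,000 (dollar cap binds)
Taxable value = $627,264 − $100,000 − $117,000 = $410,264
Transit Authority: $410,264 × 0.00287 = $1,177.45768
Willowmere USD: $410,264 × 0.02587 = $10,613.52968
City of Maribel: $410,264 × 0.0051 = $2,092.3464
Total = $13,883.33376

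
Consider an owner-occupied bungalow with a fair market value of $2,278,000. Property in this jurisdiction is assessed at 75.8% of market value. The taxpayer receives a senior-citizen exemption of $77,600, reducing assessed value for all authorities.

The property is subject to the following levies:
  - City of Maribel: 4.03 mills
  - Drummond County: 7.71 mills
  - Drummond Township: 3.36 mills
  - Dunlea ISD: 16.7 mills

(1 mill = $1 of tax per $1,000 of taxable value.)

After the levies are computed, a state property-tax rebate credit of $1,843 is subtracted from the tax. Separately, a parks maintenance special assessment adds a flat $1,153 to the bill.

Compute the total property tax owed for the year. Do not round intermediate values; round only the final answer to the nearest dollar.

$51,752

Assessed value = $2,278,000 × 0.758 = $1,726,724
Taxable value = $1,726,724 − $77,600 = $1,649,124
City of Maribel: $1,649,124 × 0.00403 = $6,645.96972
Drummond County: $1,649,124 × 0.00771 = $12,714.74604
Drummond Township: $1,649,124 × 0.00336 = $5,541.05664
Dunlea ISD: $1,649,124 × 0.0167 = $27,540.3708
Levies subtotal = $52,442.1432
After credit = $52,442.1432 − $1,843 = $50,599.1432
Total = $50,599.1432 + $1,153 = $51,752.1432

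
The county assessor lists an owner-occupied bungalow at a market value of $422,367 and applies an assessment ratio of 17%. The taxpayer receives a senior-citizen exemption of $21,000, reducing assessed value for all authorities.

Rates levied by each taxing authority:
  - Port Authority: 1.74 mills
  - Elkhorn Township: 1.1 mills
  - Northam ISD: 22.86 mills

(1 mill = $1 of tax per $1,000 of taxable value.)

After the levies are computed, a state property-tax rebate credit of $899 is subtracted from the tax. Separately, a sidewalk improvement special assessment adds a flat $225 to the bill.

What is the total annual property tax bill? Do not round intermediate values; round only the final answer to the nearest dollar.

Assessed value = $422,367 × 0.17 = $71,802.39
Taxable value = $71,802.39 − $21,000 = $50,802.39
Port Authority: $50,802.39 × 0.00174 = $88.3961586
Elkhorn Township: $50,802.39 × 0.0011 = $55.882629
Northam ISD: $50,802.39 × 0.02286 = $1,161.3426354
Levies subtotal = $1,305.621423
After credit = $1,305.621423 − $899 = $406.621423
Total = $406.621423 + $225 = $631.621423

$632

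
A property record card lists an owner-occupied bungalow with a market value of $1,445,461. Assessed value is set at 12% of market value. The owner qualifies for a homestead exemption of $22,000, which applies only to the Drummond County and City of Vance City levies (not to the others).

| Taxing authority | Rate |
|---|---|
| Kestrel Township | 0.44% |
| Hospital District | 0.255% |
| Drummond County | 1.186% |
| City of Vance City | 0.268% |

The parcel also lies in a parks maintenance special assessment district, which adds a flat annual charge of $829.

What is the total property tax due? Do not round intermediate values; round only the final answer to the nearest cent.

Assessed value = $1,445,461 × 0.12 = $173,455.32
Kestrel Township: $173,455.32 × 0.0044 = $763.203408
Hospital District: $173,455.32 × 0.00255 = $442.311066
Drummond County: ($173,455.32 − $22,000) × 0.01186 = $151,455.32 × 0.01186 = $1,796.2600952
City of Vance City: ($173,455.32 − $22,000) × 0.00268 = $151,455.32 × 0.00268 = $405.9002576
Levies subtotal = $3,407.6748268
Total = $3,407.6748268 + $829 = $4,236.6748268

$4,236.67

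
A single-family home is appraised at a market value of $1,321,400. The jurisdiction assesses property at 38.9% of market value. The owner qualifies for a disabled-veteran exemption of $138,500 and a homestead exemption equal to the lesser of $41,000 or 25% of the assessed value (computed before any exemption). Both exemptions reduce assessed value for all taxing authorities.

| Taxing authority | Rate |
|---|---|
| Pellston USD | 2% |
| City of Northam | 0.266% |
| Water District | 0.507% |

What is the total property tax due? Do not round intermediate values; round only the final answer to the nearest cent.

$9,276.37

Assessed value = $1,321,400 × 0.389 = $514,024.6
Homestead exemption = min($41,000, 25% × $514,024.6) = min($41,000, $128,506.15) = $41,000 (dollar cap binds)
Taxable value = $514,024.6 − $138,500 − $41,000 = $334,524.6
Pellston USD: $334,524.6 × 0.02 = $6,690.492
City of Northam: $334,524.6 × 0.00266 = $889.835436
Water District: $334,524.6 × 0.00507 = $1,696.039722
Total = $9,276.367158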